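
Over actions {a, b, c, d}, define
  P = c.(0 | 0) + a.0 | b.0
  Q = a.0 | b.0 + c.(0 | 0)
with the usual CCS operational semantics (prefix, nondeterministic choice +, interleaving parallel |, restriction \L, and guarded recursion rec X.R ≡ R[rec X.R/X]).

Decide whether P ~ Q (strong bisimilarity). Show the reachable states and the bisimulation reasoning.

YES

LTS(P): 4 reachable states
  m0 = c.(0 | 0) + a.0 | b.0 → --a--▸ m1, --b--▸ m2, --c--▸ m3
  m1 = 0 | b.0 → --b--▸ m3
  m2 = a.0 | 0 → --a--▸ m3
  m3 = 0 | 0 → deadlocked
LTS(Q): 4 reachable states
  n0 = a.0 | b.0 + c.(0 | 0) → --a--▸ n1, --b--▸ n2, --c--▸ n3
  n1 = 0 | b.0 → --b--▸ n3
  n2 = a.0 | 0 → --a--▸ n3
  n3 = 0 | 0 → deadlocked
Partition-refinement fixed point:
  B0 = {m0, n0}
  B1 = {m1, n1}
  B2 = {m3, n3}
  B3 = {m2, n2}
m0 ∈ B0, n0 ∈ B0 → same block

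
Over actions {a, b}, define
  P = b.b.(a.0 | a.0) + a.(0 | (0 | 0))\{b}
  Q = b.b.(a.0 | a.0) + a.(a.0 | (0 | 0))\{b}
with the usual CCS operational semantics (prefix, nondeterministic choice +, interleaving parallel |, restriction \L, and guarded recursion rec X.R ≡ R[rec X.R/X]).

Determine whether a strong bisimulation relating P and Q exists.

Reachable graph of P (7 states):
  p0 = b.b.(a.0 | a.0) + a.(0 | (0 | 0))\{b} :: -a-> p1, -b-> p2
  p1 = (0 | (0 | 0))\{b} :: ·
  p2 = b.(a.0 | a.0) :: -b-> p3
  p3 = a.0 | a.0 :: -a-> p4, -a-> p5
  p4 = 0 | a.0 :: -a-> p6
  p5 = a.0 | 0 :: -a-> p6
  p6 = 0 | 0 :: ·
Reachable graph of Q (8 states):
  q0 = b.b.(a.0 | a.0) + a.(a.0 | (0 | 0))\{b} :: -a-> q1, -b-> q2
  q1 = (a.0 | (0 | 0))\{b} :: -a-> q3
  q2 = b.(a.0 | a.0) :: -b-> q4
  q3 = (0 | (0 | 0))\{b} :: ·
  q4 = a.0 | a.0 :: -a-> q5, -a-> q6
  q5 = 0 | a.0 :: -a-> q7
  q6 = a.0 | 0 :: -a-> q7
  q7 = 0 | 0 :: ·
Partition-refinement fixed point:
  B0 = {p0}
  B1 = {p1, p6, q3, q7}
  B2 = {p2, q2}
  B3 = {p3, q4}
  B4 = {p4, p5, q1, q5, q6}
  B5 = {q0}
p0 ∈ B0, q0 ∈ B5 → different blocks

P ≁ Q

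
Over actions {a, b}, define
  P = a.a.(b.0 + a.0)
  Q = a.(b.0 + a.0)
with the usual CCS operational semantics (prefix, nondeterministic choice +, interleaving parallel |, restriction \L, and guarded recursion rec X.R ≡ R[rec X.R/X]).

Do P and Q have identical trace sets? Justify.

trace-distinct — witness ⟨aaa⟩

Reachable graph of P (4 states):
  s0 = a.a.(b.0 + a.0) → --a--▸ s1
  s1 = a.(b.0 + a.0) → --a--▸ s2
  s2 = b.0 + a.0 → --a--▸ s3, --b--▸ s3
  s3 = 0 → deadlocked
Reachable graph of Q (3 states):
  t0 = a.(b.0 + a.0) → --a--▸ t1
  t1 = b.0 + a.0 → --a--▸ t2, --b--▸ t2
  t2 = 0 → deadlocked
Executing aaa from P (initial set {s0}):
  [1] a ⇒ {s1}
  [2] a ⇒ {s2}
  [3] a ⇒ {s3}
  — P admits the full trace.
Executing aaa from Q (initial set {t0}):
  [1] a ⇒ {t1}
  [2] a ⇒ {t2}
  [3] a ⇒ no successor for Q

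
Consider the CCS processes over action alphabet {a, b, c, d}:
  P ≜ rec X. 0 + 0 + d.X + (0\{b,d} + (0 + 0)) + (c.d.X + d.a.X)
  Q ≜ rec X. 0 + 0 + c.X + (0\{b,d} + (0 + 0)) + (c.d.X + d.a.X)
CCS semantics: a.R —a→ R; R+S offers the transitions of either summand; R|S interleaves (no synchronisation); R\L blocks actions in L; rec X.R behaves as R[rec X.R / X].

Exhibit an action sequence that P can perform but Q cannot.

dc

Reachable graph of P (3 states):
  p0 = rec X. 0 + 0 + d.X + (0\{b,d} + (0 + 0)) + (c.d.X + d.a.X) | =c=> p1, =d=> p0, =d=> p2
  p1 = d.(rec X. 0 + 0 + d.X + (0\{b,d} + (0 + 0)) + (c.d.X + d.a.X)) | =d=> p0
  p2 = a.(rec X. 0 + 0 + d.X + (0\{b,d} + (0 + 0)) + (c.d.X + d.a.X)) | =a=> p0
Reachable graph of Q (3 states):
  q0 = rec X. 0 + 0 + c.X + (0\{b,d} + (0 + 0)) + (c.d.X + d.a.X) | =c=> q0, =c=> q1, =d=> q2
  q1 = d.(rec X. 0 + 0 + c.X + (0\{b,d} + (0 + 0)) + (c.d.X + d.a.X)) | =d=> q0
  q2 = a.(rec X. 0 + 0 + c.X + (0\{b,d} + (0 + 0)) + (c.d.X + d.a.X)) | =a=> q0
Trace ⟨dc⟩ through P, begin at {p0}:
  [1] d ⇒ {p0, p2}
  [2] c ⇒ {p1}
  — P admits the full trace.
Trace ⟨dc⟩ through Q, begin at {q0}:
  [1] d ⇒ {q2}
  [2] c ⇒ no successor for Q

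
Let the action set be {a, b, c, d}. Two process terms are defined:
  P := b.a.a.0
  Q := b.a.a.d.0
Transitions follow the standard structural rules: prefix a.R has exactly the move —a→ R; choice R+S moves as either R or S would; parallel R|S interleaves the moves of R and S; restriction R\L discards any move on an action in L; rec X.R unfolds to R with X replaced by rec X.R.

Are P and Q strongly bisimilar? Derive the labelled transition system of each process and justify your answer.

NO

LTS(P): 4 reachable states
  s0 = b.a.a.0 | -b-> s1
  s1 = a.a.0 | -a-> s2
  s2 = a.0 | -a-> s3
  s3 = 0 | ∅
LTS(Q): 5 reachable states
  t0 = b.a.a.d.0 | -b-> t1
  t1 = a.a.d.0 | -a-> t2
  t2 = a.d.0 | -a-> t3
  t3 = d.0 | -d-> t4
  t4 = 0 | ∅
Bisimilarity quotient blocks:
  B0 = {s0}
  B1 = {s1}
  B2 = {s2}
  B3 = {s3, t4}
  B4 = {t0}
  B5 = {t1}
  B6 = {t2}
  B7 = {t3}
s0 ∈ B0, t0 ∈ B4 → different blocks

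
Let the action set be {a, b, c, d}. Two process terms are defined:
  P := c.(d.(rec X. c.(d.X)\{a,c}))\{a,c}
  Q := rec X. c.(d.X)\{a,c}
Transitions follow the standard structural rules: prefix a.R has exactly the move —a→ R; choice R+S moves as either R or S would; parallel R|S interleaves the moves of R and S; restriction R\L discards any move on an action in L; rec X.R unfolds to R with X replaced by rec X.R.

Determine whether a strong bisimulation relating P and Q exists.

YES

LTS(P): 3 reachable states
  u0 = c.(d.(rec X. c.(d.X)\{a,c}))\{a,c} → —c→ u1
  u1 = (d.(rec X. c.(d.X)\{a,c}))\{a,c} → —d→ u2
  u2 = (rec X. c.(d.X)\{a,c})\{a,c} → (no moves)
LTS(Q): 3 reachable states
  v0 = rec X. c.(d.X)\{a,c} → —c→ v1
  v1 = (d.(rec X. c.(d.X)\{a,c}))\{a,c} → —d→ v2
  v2 = (rec X. c.(d.X)\{a,c})\{a,c} → (no moves)
Coarsest stable partition (strong bisimilarity classes):
  B0 = {u0, v0}
  B1 = {u1, v1}
  B2 = {u2, v2}
u0 ∈ B0, v0 ∈ B0 → same block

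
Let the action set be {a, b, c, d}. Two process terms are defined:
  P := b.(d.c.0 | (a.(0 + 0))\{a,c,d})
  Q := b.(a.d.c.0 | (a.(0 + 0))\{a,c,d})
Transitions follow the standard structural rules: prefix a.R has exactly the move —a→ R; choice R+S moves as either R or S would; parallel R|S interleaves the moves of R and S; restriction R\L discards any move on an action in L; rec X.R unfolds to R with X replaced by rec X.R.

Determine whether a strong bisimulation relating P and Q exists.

not bisimilar

LTS(P): 4 reachable states
  u0 = b.(d.c.0 | (a.(0 + 0))\{a,c,d}) has moves =b=> u1
  u1 = d.c.0 | (a.(0 + 0))\{a,c,d} has moves =d=> u2
  u2 = c.0 | (a.(0 + 0))\{a,c,d} has moves =c=> u3
  u3 = 0 | (a.(0 + 0))\{a,c,d} has moves (no moves)
LTS(Q): 5 reachable states
  v0 = b.(a.d.c.0 | (a.(0 + 0))\{a,c,d}) has moves =b=> v1
  v1 = a.d.c.0 | (a.(0 + 0))\{a,c,d} has moves =a=> v2
  v2 = d.c.0 | (a.(0 + 0))\{a,c,d} has moves =d=> v3
  v3 = c.0 | (a.(0 + 0))\{a,c,d} has moves =c=> v4
  v4 = 0 | (a.(0 + 0))\{a,c,d} has moves (no moves)
Coarsest stable partition (strong bisimilarity classes):
  B0 = {u0}
  B1 = {u1, v2}
  B2 = {u2, v3}
  B3 = {u3, v4}
  B4 = {v0}
  B5 = {v1}
u0 ∈ B0, v0 ∈ B4 → different blocks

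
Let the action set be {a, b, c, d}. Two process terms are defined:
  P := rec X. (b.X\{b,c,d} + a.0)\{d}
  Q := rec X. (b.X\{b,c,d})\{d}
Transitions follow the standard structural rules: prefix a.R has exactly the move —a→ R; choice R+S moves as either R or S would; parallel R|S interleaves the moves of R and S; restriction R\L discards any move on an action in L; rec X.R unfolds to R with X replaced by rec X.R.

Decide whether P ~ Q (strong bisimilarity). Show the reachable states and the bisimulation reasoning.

P's transition system — 4 states:
  p0 = rec X. (b.X\{b,c,d} + a.0)\{d} | —a→ p1, —b→ p2
  p1 = 0\{d} | ·
  p2 = (rec X. (b.X\{b,c,d} + a.0)\{d})\{b,c,d}\{d} | —a→ p3
  p3 = 0\{d}\{b,c,d}\{d} | ·
Q's transition system — 2 states:
  q0 = rec X. (b.X\{b,c,d})\{d} | —b→ q1
  q1 = (rec X. (b.X\{b,c,d})\{d})\{b,c,d}\{d} | ·
Partition-refinement fixed point:
  B0 = {p0}
  B1 = {p2}
  B2 = {p1, p3, q1}
  B3 = {q0}
p0 ∈ B0, q0 ∈ B3 → different blocks

not bisimilar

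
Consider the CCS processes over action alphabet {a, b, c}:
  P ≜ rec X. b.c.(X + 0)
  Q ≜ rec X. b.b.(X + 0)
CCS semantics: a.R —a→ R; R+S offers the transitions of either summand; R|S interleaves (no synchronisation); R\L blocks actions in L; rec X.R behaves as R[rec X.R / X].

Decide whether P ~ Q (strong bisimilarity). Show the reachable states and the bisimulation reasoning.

NO

LTS(P): 3 reachable states
  u0 = rec X. b.c.(X + 0) → -b-> u1
  u1 = c.((rec X. b.c.(X + 0)) + 0) → -c-> u2
  u2 = (rec X. b.c.(X + 0)) + 0 → -b-> u1
LTS(Q): 3 reachable states
  v0 = rec X. b.b.(X + 0) → -b-> v1
  v1 = b.((rec X. b.b.(X + 0)) + 0) → -b-> v2
  v2 = (rec X. b.b.(X + 0)) + 0 → -b-> v1
Coarsest stable partition (strong bisimilarity classes):
  B0 = {u0, u2}
  B1 = {u1}
  B2 = {v0, v1, v2}
u0 ∈ B0, v0 ∈ B2 → different blocks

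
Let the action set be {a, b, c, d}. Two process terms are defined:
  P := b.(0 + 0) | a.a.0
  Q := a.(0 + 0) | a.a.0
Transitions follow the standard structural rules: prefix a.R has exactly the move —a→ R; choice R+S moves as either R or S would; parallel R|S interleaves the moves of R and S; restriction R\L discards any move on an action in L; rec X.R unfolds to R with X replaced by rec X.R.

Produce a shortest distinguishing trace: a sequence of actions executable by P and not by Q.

b

P's transition system — 6 states:
  p0 = b.(0 + 0) | a.a.0 → =a=> p1, =b=> p2
  p1 = b.(0 + 0) | a.0 → =a=> p3, =b=> p4
  p2 = (0 + 0) | a.a.0 → =a=> p4
  p3 = b.(0 + 0) | 0 → =b=> p5
  p4 = (0 + 0) | a.0 → =a=> p5
  p5 = (0 + 0) | 0 → deadlocked
Q's transition system — 6 states:
  q0 = a.(0 + 0) | a.a.0 → =a=> q1, =a=> q2
  q1 = (0 + 0) | a.a.0 → =a=> q3
  q2 = a.(0 + 0) | a.0 → =a=> q3, =a=> q4
  q3 = (0 + 0) | a.0 → =a=> q5
  q4 = a.(0 + 0) | 0 → =a=> q5
  q5 = (0 + 0) | 0 → deadlocked
Run σ = ⟨b⟩ on P: start {p0}
  step 1 (b): {p2}
  — P admits the full trace.
Run σ = ⟨b⟩ on Q: start {q0}
  step 1 (b): no successor for Q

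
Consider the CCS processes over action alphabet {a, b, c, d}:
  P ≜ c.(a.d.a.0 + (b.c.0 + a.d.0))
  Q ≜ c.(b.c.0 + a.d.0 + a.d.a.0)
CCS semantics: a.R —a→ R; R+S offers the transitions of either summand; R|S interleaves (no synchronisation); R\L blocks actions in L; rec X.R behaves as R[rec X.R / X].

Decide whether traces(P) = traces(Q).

P's transition system — 7 states:
  s0 = c.(a.d.a.0 + (b.c.0 + a.d.0)) has moves =c=> s1
  s1 = a.d.a.0 + (b.c.0 + a.d.0) has moves =a=> s2, =a=> s3, =b=> s4
  s2 = d.0 has moves =d=> s5
  s3 = d.a.0 has moves =d=> s6
  s4 = c.0 has moves =c=> s5
  s5 = 0 has moves ∅
  s6 = a.0 has moves =a=> s5
Q's transition system — 7 states:
  t0 = c.(b.c.0 + a.d.0 + a.d.a.0) has moves =c=> t1
  t1 = b.c.0 + a.d.0 + a.d.a.0 has moves =a=> t2, =a=> t3, =b=> t4
  t2 = d.0 has moves =d=> t5
  t3 = d.a.0 has moves =d=> t6
  t4 = c.0 has moves =c=> t5
  t5 = 0 has moves ∅
  t6 = a.0 has moves =a=> t5
Coarsest stable partition (strong bisimilarity classes):
  B0 = {s0, t0}
  B1 = {s1, t1}
  B2 = {s4, t4}
  B3 = {s5, t5}
  B4 = {s3, t3}
  B5 = {s6, t6}
  B6 = {s2, t2}
s0 ∈ B0, t0 ∈ B0 → same block
Bisimilar ⇒ trace-equivalent.

YES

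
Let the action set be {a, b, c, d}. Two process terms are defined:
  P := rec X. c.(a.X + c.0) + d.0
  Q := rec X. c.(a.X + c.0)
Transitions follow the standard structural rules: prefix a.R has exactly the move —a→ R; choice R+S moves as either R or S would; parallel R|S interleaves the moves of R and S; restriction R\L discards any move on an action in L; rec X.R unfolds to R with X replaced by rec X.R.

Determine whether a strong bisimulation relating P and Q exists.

NO

P's transition system — 3 states:
  u0 = rec X. c.(a.X + c.0) + d.0 | --c--▸ u1, --d--▸ u2
  u1 = a.(rec X. c.(a.X + c.0) + d.0) + c.0 | --a--▸ u0, --c--▸ u2
  u2 = 0 | (no moves)
Q's transition system — 3 states:
  v0 = rec X. c.(a.X + c.0) | --c--▸ v1
  v1 = a.(rec X. c.(a.X + c.0)) + c.0 | --a--▸ v0, --c--▸ v2
  v2 = 0 | (no moves)
Coarsest stable partition (strong bisimilarity classes):
  B0 = {u0}
  B1 = {u2, v2}
  B2 = {u1}
  B3 = {v0}
  B4 = {v1}
u0 ∈ B0, v0 ∈ B3 → different blocks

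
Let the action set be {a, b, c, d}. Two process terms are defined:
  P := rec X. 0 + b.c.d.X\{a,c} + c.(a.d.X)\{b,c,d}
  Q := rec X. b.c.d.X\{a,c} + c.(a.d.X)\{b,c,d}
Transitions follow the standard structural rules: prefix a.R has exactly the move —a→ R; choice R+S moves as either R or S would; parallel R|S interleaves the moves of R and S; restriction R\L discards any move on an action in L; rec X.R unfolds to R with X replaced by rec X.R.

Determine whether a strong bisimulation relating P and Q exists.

Reachable graph of P (7 states):
  s0 = rec X. 0 + b.c.d.X\{a,c} + c.(a.d.X)\{b,c,d} has moves -b-> s1, -c-> s2
  s1 = c.d.(rec X. 0 + b.c.d.X\{a,c} + c.(a.d.X)\{b,c,d})\{a,c} has moves -c-> s3
  s2 = (a.d.(rec X. 0 + b.c.d.X\{a,c} + c.(a.d.X)\{b,c,d}))\{b,c,d} has moves -a-> s4
  s3 = d.(rec X. 0 + b.c.d.X\{a,c} + c.(a.d.X)\{b,c,d})\{a,c} has moves -d-> s5
  s4 = (d.(rec X. 0 + b.c.d.X\{a,c} + c.(a.d.X)\{b,c,d}))\{b,c,d} has moves ∅
  s5 = (rec X. 0 + b.c.d.X\{a,c} + c.(a.d.X)\{b,c,d})\{a,c} has moves -b-> s6
  s6 = (c.d.(rec X. 0 + b.c.d.X\{a,c} + c.(a.d.X)\{b,c,d})\{a,c})\{a,c} has moves ∅
Reachable graph of Q (7 states):
  t0 = rec X. b.c.d.X\{a,c} + c.(a.d.X)\{b,c,d} has moves -b-> t1, -c-> t2
  t1 = c.d.(rec X. b.c.d.X\{a,c} + c.(a.d.X)\{b,c,d})\{a,c} has moves -c-> t3
  t2 = (a.d.(rec X. b.c.d.X\{a,c} + c.(a.d.X)\{b,c,d}))\{b,c,d} has moves -a-> t4
  t3 = d.(rec X. b.c.d.X\{a,c} + c.(a.d.X)\{b,c,d})\{a,c} has moves -d-> t5
  t4 = (d.(rec X. b.c.d.X\{a,c} + c.(a.d.X)\{b,c,d}))\{b,c,d} has moves ∅
  t5 = (rec X. b.c.d.X\{a,c} + c.(a.d.X)\{b,c,d})\{a,c} has moves -b-> t6
  t6 = (c.d.(rec X. b.c.d.X\{a,c} + c.(a.d.X)\{b,c,d})\{a,c})\{a,c} has moves ∅
Coarsest stable partition (strong bisimilarity classes):
  B0 = {s0, t0}
  B1 = {s2, t2}
  B2 = {s4, s6, t4, t6}
  B3 = {s1, t1}
  B4 = {s3, t3}
  B5 = {s5, t5}
s0 ∈ B0, t0 ∈ B0 → same block

YES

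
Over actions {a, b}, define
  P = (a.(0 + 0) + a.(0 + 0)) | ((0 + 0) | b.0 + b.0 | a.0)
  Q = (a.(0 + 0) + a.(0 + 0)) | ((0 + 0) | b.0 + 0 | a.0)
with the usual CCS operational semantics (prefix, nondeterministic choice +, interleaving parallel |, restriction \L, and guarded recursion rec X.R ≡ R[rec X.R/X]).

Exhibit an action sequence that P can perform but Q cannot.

LTS(P): 10 reachable states
  p0 = (a.(0 + 0) + a.(0 + 0)) | ((0 + 0) | b.0 + b.0 | a.0) → —a→ p1, —a→ p2, —b→ p3, —b→ p4
  p1 = (0 + 0) | ((0 + 0) | b.0 + b.0 | a.0) → —a→ p5, —b→ p6, —b→ p7
  p2 = (a.(0 + 0) + a.(0 + 0)) | (b.0 | 0) → —a→ p5, —b→ p8
  p3 = (a.(0 + 0) + a.(0 + 0)) | ((0 + 0) | 0) → —a→ p6
  p4 = (a.(0 + 0) + a.(0 + 0)) | (0 | a.0) → —a→ p7, —a→ p8
  p5 = (0 + 0) | (b.0 | 0) → —b→ p9
  p6 = (0 + 0) | ((0 + 0) | 0) → ∅
  p7 = (0 + 0) | (0 | a.0) → —a→ p9
  p8 = (a.(0 + 0) + a.(0 + 0)) | (0 | 0) → —a→ p9
  p9 = (0 + 0) | (0 | 0) → ∅
LTS(Q): 6 reachable states
  q0 = (a.(0 + 0) + a.(0 + 0)) | ((0 + 0) | b.0 + 0 | a.0) → —a→ q1, —a→ q2, —b→ q3
  q1 = (0 + 0) | ((0 + 0) | b.0 + 0 | a.0) → —a→ q4, —b→ q5
  q2 = (a.(0 + 0) + a.(0 + 0)) | (0 | 0) → —a→ q4
  q3 = (a.(0 + 0) + a.(0 + 0)) | ((0 + 0) | 0) → —a→ q5
  q4 = (0 + 0) | (0 | 0) → ∅
  q5 = (0 + 0) | ((0 + 0) | 0) → ∅
Executing aab from P (initial set {p0}):
  step 1 (a): {p1, p2}
  step 2 (a): {p5}
  step 3 (b): {p9}
  ✓ P
Executing aab from Q (initial set {q0}):
  step 1 (a): {q1, q2}
  step 2 (a): {q4}
  step 3 (b): no successor for Q

aab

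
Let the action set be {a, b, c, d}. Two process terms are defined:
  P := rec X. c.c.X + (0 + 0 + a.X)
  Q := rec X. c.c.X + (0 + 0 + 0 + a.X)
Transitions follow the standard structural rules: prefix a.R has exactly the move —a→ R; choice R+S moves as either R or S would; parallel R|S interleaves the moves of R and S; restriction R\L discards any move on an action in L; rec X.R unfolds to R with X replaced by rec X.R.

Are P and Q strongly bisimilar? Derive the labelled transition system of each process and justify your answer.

Reachable graph of P (2 states):
  s0 = rec X. c.c.X + (0 + 0 + a.X) :: —a→ s0, —c→ s1
  s1 = c.(rec X. c.c.X + (0 + 0 + a.X)) :: —c→ s0
Reachable graph of Q (2 states):
  t0 = rec X. c.c.X + (0 + 0 + 0 + a.X) :: —a→ t0, —c→ t1
  t1 = c.(rec X. c.c.X + (0 + 0 + 0 + a.X)) :: —c→ t0
Partition-refinement fixed point:
  B0 = {s0, t0}
  B1 = {s1, t1}
s0 ∈ B0, t0 ∈ B0 → same block

bisimilar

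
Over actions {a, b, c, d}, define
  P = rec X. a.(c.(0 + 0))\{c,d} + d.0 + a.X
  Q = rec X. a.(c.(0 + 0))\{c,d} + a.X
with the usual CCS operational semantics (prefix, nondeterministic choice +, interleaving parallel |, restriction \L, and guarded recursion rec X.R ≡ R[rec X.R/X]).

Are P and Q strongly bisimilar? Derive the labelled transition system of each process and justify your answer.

NO

LTS(P): 3 reachable states
  p0 = rec X. a.(c.(0 + 0))\{c,d} + d.0 + a.X has moves —a→ p0, —a→ p1, —d→ p2
  p1 = (c.(0 + 0))\{c,d} has moves ·
  p2 = 0 has moves ·
LTS(Q): 2 reachable states
  q0 = rec X. a.(c.(0 + 0))\{c,d} + a.X has moves —a→ q0, —a→ q1
  q1 = (c.(0 + 0))\{c,d} has moves ·
Bisimilarity quotient blocks:
  B0 = {p0}
  B1 = {p1, p2, q1}
  B2 = {q0}
p0 ∈ B0, q0 ∈ B2 → different blocks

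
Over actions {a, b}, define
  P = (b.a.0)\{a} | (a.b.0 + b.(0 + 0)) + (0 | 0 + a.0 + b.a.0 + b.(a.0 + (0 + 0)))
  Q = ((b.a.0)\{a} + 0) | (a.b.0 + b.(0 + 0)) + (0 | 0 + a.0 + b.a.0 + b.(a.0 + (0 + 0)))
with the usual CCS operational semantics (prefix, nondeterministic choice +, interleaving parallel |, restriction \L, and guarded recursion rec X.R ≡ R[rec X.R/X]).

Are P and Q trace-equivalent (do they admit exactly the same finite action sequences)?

YES

LTS(P): 11 reachable states
  s0 = (b.a.0)\{a} | (a.b.0 + b.(0 + 0)) + (0 | 0 + a.0 + b.a.0 + b.(a.0 + (0 + 0))) → -a-> s1, -a-> s2, -b-> s3, -b-> s4, -b-> s5, -b-> s6
  s1 = (b.a.0)\{a} | b.0 → -b-> s7, -b-> s8
  s2 = 0 → deadlocked
  s3 = (a.0)\{a} | (a.b.0 + b.(0 + 0)) → -a-> s7, -b-> s9
  s4 = (b.a.0)\{a} | (0 + 0) → -b-> s9
  s5 = a.0 → -a-> s2
  s6 = a.0 + (0 + 0) → -a-> s2
  s7 = (a.0)\{a} | b.0 → -b-> s10
  s8 = (b.a.0)\{a} | 0 → -b-> s10
  s9 = (a.0)\{a} | (0 + 0) → deadlocked
  s10 = (a.0)\{a} | 0 → deadlocked
LTS(Q): 11 reachable states
  t0 = ((b.a.0)\{a} + 0) | (a.b.0 + b.(0 + 0)) + (0 | 0 + a.0 + b.a.0 + b.(a.0 + (0 + 0))) → -a-> t1, -a-> t2, -b-> t3, -b-> t4, -b-> t5, -b-> t6
  t1 = ((b.a.0)\{a} + 0) | b.0 → -b-> t7, -b-> t8
  t2 = 0 → deadlocked
  t3 = ((b.a.0)\{a} + 0) | (0 + 0) → -b-> t9
  t4 = (a.0)\{a} | (a.b.0 + b.(0 + 0)) → -a-> t8, -b-> t9
  t5 = a.0 → -a-> t2
  t6 = a.0 + (0 + 0) → -a-> t2
  t7 = ((b.a.0)\{a} + 0) | 0 → -b-> t10
  t8 = (a.0)\{a} | b.0 → -b-> t10
  t9 = (a.0)\{a} | (0 + 0) → deadlocked
  t10 = (a.0)\{a} | 0 → deadlocked
Coarsest stable partition (strong bisimilarity classes):
  B0 = {s0, t0}
  B1 = {s4, s7, s8, t3, t7, t8}
  B2 = {s10, s2, s9, t10, t2, t9}
  B3 = {s3, t4}
  B4 = {s1, t1}
  B5 = {s5, s6, t5, t6}
s0 ∈ B0, t0 ∈ B0 → same block
Bisimilar ⇒ trace-equivalent.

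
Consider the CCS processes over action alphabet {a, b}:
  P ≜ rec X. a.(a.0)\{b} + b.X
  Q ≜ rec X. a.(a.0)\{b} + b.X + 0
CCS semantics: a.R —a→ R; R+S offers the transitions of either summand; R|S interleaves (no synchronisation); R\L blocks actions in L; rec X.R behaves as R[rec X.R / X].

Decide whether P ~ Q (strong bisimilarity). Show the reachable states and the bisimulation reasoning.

Reachable graph of P (3 states):
  u0 = rec X. a.(a.0)\{b} + b.X :: --a--▸ u1, --b--▸ u0
  u1 = (a.0)\{b} :: --a--▸ u2
  u2 = 0\{b} :: ·
Reachable graph of Q (3 states):
  v0 = rec X. a.(a.0)\{b} + b.X + 0 :: --a--▸ v1, --b--▸ v0
  v1 = (a.0)\{b} :: --a--▸ v2
  v2 = 0\{b} :: ·
Bisimilarity quotient blocks:
  B0 = {u0, v0}
  B1 = {u1, v1}
  B2 = {u2, v2}
u0 ∈ B0, v0 ∈ B0 → same block

YES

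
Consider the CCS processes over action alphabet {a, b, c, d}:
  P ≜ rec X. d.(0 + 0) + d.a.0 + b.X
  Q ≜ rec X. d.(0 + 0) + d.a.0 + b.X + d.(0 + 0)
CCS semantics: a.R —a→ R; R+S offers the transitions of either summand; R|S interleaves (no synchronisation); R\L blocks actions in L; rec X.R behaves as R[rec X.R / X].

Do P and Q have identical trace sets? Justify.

P's transition system — 4 states:
  u0 = rec X. d.(0 + 0) + d.a.0 + b.X ⊢ ··b··> u0, ··d··> u1, ··d··> u2
  u1 = 0 + 0 ⊢ stopped
  u2 = a.0 ⊢ ··a··> u3
  u3 = 0 ⊢ stopped
Q's transition system — 4 states:
  v0 = rec X. d.(0 + 0) + d.a.0 + b.X + d.(0 + 0) ⊢ ··b··> v0, ··d··> v1, ··d··> v2
  v1 = 0 + 0 ⊢ stopped
  v2 = a.0 ⊢ ··a··> v3
  v3 = 0 ⊢ stopped
Bisimilarity quotient blocks:
  B0 = {u0, v0}
  B1 = {u2, v2}
  B2 = {u1, u3, v1, v3}
u0 ∈ B0, v0 ∈ B0 → same block
Bisimilar ⇒ trace-equivalent.

traces(P) = traces(Q)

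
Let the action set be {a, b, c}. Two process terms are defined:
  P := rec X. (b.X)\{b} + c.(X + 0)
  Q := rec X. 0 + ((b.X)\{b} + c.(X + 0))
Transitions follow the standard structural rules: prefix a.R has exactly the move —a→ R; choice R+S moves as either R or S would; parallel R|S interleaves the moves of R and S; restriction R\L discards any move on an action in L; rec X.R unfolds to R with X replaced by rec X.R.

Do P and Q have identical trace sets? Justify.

traces(P) = traces(Q)

P's transition system — 2 states:
  m0 = rec X. (b.X)\{b} + c.(X + 0) :: —c→ m1
  m1 = (rec X. (b.X)\{b} + c.(X + 0)) + 0 :: —c→ m1
Q's transition system — 2 states:
  n0 = rec X. 0 + ((b.X)\{b} + c.(X + 0)) :: —c→ n1
  n1 = (rec X. 0 + ((b.X)\{b} + c.(X + 0))) + 0 :: —c→ n1
Bisimilarity quotient blocks:
  B0 = {m0, m1, n0, n1}
m0 ∈ B0, n0 ∈ B0 → same block
Bisimilar ⇒ trace-equivalent.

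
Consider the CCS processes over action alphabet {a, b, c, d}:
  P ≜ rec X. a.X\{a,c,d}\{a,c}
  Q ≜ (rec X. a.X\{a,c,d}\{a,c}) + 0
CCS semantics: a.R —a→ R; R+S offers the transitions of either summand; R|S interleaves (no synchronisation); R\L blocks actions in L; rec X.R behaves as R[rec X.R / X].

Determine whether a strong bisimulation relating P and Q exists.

Reachable graph of P (2 states):
  p0 = rec X. a.X\{a,c,d}\{a,c} has moves ··a··> p1
  p1 = (rec X. a.X\{a,c,d}\{a,c})\{a,c,d}\{a,c} has moves stopped
Reachable graph of Q (2 states):
  q0 = (rec X. a.X\{a,c,d}\{a,c}) + 0 has moves ··a··> q1
  q1 = (rec X. a.X\{a,c,d}\{a,c})\{a,c,d}\{a,c} has moves stopped
Coarsest stable partition (strong bisimilarity classes):
  B0 = {p0, q0}
  B1 = {p1, q1}
p0 ∈ B0, q0 ∈ B0 → same block

bisimilar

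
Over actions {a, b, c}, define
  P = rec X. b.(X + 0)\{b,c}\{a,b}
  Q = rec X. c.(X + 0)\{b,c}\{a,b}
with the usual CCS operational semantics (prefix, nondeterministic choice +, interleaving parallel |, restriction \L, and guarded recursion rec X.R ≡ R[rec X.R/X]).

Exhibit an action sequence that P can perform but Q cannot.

Reachable graph of P (2 states):
  p0 = rec X. b.(X + 0)\{b,c}\{a,b} ⊢ --b--▸ p1
  p1 = ((rec X. b.(X + 0)\{b,c}\{a,b}) + 0)\{b,c}\{a,b} ⊢ ∅
Reachable graph of Q (2 states):
  q0 = rec X. c.(X + 0)\{b,c}\{a,b} ⊢ --c--▸ q1
  q1 = ((rec X. c.(X + 0)\{b,c}\{a,b}) + 0)\{b,c}\{a,b} ⊢ ∅
Trace ⟨b⟩ through P, begin at {p0}:
  step 1 (b): {p1}
  ✓ P
Trace ⟨b⟩ through Q, begin at {q0}:
  step 1 (b): no successor for Q

b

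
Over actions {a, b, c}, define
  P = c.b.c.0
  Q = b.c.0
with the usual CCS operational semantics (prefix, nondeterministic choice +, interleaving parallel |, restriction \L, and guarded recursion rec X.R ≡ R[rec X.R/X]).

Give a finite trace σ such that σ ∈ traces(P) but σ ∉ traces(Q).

c

P's transition system — 4 states:
  u0 = c.b.c.0 | -c-> u1
  u1 = b.c.0 | -b-> u2
  u2 = c.0 | -c-> u3
  u3 = 0 | deadlocked
Q's transition system — 3 states:
  v0 = b.c.0 | -b-> v1
  v1 = c.0 | -c-> v2
  v2 = 0 | deadlocked
Run σ = ⟨c⟩ on P: start {u0}
  step 1 (c): {u1}
  ✓ P
Run σ = ⟨c⟩ on Q: start {v0}
  step 1 (c): ∅  — Q cannot continue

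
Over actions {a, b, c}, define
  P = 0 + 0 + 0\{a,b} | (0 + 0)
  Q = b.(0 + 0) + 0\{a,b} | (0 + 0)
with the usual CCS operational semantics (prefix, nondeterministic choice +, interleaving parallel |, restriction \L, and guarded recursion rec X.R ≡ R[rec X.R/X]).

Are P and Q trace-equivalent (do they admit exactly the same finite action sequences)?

Reachable graph of P (1 states):
  m0 = 0 + 0 + 0\{a,b} | (0 + 0) → deadlocked
Reachable graph of Q (2 states):
  n0 = b.(0 + 0) + 0\{a,b} | (0 + 0) → =b=> n1
  n1 = 0 + 0 → deadlocked
Executing b from Q (initial set {n0}):
  [1] b ⇒ {n1}
  — Q admits the full trace.
Executing b from P (initial set {m0}):
  [1] b ⇒ ∅  — P cannot continue

traces(P) ≠ traces(Q) — witness ⟨b⟩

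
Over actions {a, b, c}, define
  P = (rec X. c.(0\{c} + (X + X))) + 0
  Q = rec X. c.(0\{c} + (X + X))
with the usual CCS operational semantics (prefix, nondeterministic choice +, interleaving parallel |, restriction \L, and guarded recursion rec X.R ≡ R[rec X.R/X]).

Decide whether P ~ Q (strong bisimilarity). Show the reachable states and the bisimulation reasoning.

P's transition system — 2 states:
  s0 = (rec X. c.(0\{c} + (X + X))) + 0 :: =c=> s1
  s1 = 0\{c} + ((rec X. c.(0\{c} + (X + X))) + (rec X. c.(0\{c} + (X + X)))) :: =c=> s1
Q's transition system — 2 states:
  t0 = rec X. c.(0\{c} + (X + X)) :: =c=> t1
  t1 = 0\{c} + ((rec X. c.(0\{c} + (X + X))) + (rec X. c.(0\{c} + (X + X)))) :: =c=> t1
Coarsest stable partition (strong bisimilarity classes):
  B0 = {s0, s1, t0, t1}
s0 ∈ B0, t0 ∈ B0 → same block

P ~ Q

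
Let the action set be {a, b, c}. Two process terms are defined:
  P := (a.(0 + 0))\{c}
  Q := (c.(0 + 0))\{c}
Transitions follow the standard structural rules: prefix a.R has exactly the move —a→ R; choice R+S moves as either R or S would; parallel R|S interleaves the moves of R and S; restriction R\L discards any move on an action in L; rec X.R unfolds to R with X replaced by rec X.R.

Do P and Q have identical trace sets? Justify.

LTS(P): 2 reachable states
  s0 = (a.(0 + 0))\{c} :: =a=> s1
  s1 = (0 + 0)\{c} :: ∅
LTS(Q): 1 reachable states
  t0 = (c.(0 + 0))\{c} :: ∅
Run σ = ⟨a⟩ on P: start {s0}
  after a @ step 1: {s1}
  ✓ P
Run σ = ⟨a⟩ on Q: start {t0}
  after a @ step 1: ∅ (Q stuck)

traces(P) ≠ traces(Q) — witness ⟨a⟩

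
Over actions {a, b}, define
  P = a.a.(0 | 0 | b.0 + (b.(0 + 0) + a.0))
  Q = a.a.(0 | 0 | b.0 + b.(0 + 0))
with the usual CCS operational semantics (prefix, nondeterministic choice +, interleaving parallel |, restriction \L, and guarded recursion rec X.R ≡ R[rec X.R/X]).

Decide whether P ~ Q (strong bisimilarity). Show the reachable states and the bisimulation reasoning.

LTS(P): 6 reachable states
  s0 = a.a.(0 | 0 | b.0 + (b.(0 + 0) + a.0)) → —a→ s1
  s1 = a.(0 | 0 | b.0 + (b.(0 + 0) + a.0)) → —a→ s2
  s2 = 0 | 0 | b.0 + (b.(0 + 0) + a.0) → —a→ s3, —b→ s4, —b→ s5
  s3 = 0 → ·
  s4 = 0 + 0 → ·
  s5 = 0 | 0 | 0 → ·
LTS(Q): 5 reachable states
  t0 = a.a.(0 | 0 | b.0 + b.(0 + 0)) → —a→ t1
  t1 = a.(0 | 0 | b.0 + b.(0 + 0)) → —a→ t2
  t2 = 0 | 0 | b.0 + b.(0 + 0) → —b→ t3, —b→ t4
  t3 = 0 + 0 → ·
  t4 = 0 | 0 | 0 → ·
Coarsest stable partition (strong bisimilarity classes):
  B0 = {s0}
  B1 = {s1}
  B2 = {s2}
  B3 = {s3, s4, s5, t3, t4}
  B4 = {t0}
  B5 = {t1}
  B6 = {t2}
s0 ∈ B0, t0 ∈ B4 → different blocks

P ≁ Q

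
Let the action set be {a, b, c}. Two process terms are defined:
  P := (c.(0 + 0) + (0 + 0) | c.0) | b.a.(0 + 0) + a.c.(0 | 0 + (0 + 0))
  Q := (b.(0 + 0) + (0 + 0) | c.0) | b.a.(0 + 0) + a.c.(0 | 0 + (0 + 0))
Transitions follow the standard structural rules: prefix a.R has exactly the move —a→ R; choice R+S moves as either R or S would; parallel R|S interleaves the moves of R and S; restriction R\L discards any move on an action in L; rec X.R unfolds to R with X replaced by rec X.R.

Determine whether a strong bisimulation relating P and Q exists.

not bisimilar

LTS(P): 11 reachable states
  p0 = (c.(0 + 0) + (0 + 0) | c.0) | b.a.(0 + 0) + a.c.(0 | 0 + (0 + 0)) → --a--▸ p1, --b--▸ p2, --c--▸ p3, --c--▸ p4
  p1 = c.(0 | 0 + (0 + 0)) → --c--▸ p5
  p2 = (c.(0 + 0) + (0 + 0) | c.0) | a.(0 + 0) → --a--▸ p6, --c--▸ p7, --c--▸ p8
  p3 = (0 + 0) | 0 | b.a.(0 + 0) → --b--▸ p7
  p4 = (0 + 0) | b.a.(0 + 0) → --b--▸ p8
  p5 = 0 | 0 + (0 + 0) → ∅
  p6 = (c.(0 + 0) + (0 + 0) | c.0) | (0 + 0) → --c--▸ p10, --c--▸ p9
  p7 = (0 + 0) | 0 | a.(0 + 0) → --a--▸ p10
  p8 = (0 + 0) | a.(0 + 0) → --a--▸ p9
  p9 = (0 + 0) | (0 + 0) → ∅
  p10 = (0 + 0) | 0 | (0 + 0) → ∅
LTS(Q): 11 reachable states
  q0 = (b.(0 + 0) + (0 + 0) | c.0) | b.a.(0 + 0) + a.c.(0 | 0 + (0 + 0)) → --a--▸ q1, --b--▸ q2, --b--▸ q3, --c--▸ q4
  q1 = c.(0 | 0 + (0 + 0)) → --c--▸ q5
  q2 = (0 + 0) | b.a.(0 + 0) → --b--▸ q6
  q3 = (b.(0 + 0) + (0 + 0) | c.0) | a.(0 + 0) → --a--▸ q7, --b--▸ q6, --c--▸ q8
  q4 = (0 + 0) | 0 | b.a.(0 + 0) → --b--▸ q8
  q5 = 0 | 0 + (0 + 0) → ∅
  q6 = (0 + 0) | a.(0 + 0) → --a--▸ q9
  q7 = (b.(0 + 0) + (0 + 0) | c.0) | (0 + 0) → --b--▸ q9, --c--▸ q10
  q8 = (0 + 0) | 0 | a.(0 + 0) → --a--▸ q10
  q9 = (0 + 0) | (0 + 0) → ∅
  q10 = (0 + 0) | 0 | (0 + 0) → ∅
Partition-refinement fixed point:
  B0 = {p0}
  B1 = {p1, p6, q1}
  B2 = {p10, p5, p9, q10, q5, q9}
  B3 = {p3, p4, q2, q4}
  B4 = {p7, p8, q6, q8}
  B5 = {p2}
  B6 = {q0}
  B7 = {q3}
  B8 = {q7}
p0 ∈ B0, q0 ∈ B6 → different blocks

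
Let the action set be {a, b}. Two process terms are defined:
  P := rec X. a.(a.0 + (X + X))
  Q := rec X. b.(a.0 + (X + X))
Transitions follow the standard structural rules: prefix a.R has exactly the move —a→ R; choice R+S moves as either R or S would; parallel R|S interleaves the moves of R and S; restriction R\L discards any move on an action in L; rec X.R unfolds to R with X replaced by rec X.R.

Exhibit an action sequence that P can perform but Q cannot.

a

P's transition system — 3 states:
  s0 = rec X. a.(a.0 + (X + X)) :: -a-> s1
  s1 = a.0 + ((rec X. a.(a.0 + (X + X))) + (rec X. a.(a.0 + (X + X)))) :: -a-> s1, -a-> s2
  s2 = 0 :: stopped
Q's transition system — 3 states:
  t0 = rec X. b.(a.0 + (X + X)) :: -b-> t1
  t1 = a.0 + ((rec X. b.(a.0 + (X + X))) + (rec X. b.(a.0 + (X + X)))) :: -a-> t2, -b-> t1
  t2 = 0 :: stopped
Run σ = ⟨a⟩ on P: start {s0}
  [1] a ⇒ {s1}
  — P admits the full trace.
Run σ = ⟨a⟩ on Q: start {t0}
  [1] a ⇒ no successor for Q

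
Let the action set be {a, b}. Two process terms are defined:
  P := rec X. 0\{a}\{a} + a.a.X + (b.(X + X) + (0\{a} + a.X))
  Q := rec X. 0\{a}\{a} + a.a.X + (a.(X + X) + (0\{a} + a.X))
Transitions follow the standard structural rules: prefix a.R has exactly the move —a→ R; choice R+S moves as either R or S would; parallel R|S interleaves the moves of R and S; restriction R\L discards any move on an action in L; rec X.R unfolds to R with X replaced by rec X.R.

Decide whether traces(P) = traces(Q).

traces(P) ≠ traces(Q) — witness ⟨b⟩

P's transition system — 3 states:
  p0 = rec X. 0\{a}\{a} + a.a.X + (b.(X + X) + (0\{a} + a.X)) :: =a=> p0, =a=> p1, =b=> p2
  p1 = a.(rec X. 0\{a}\{a} + a.a.X + (b.(X + X) + (0\{a} + a.X))) :: =a=> p0
  p2 = (rec X. 0\{a}\{a} + a.a.X + (b.(X + X) + (0\{a} + a.X))) + (rec X. 0\{a}\{a} + a.a.X + (b.(X + X) + (0\{a} + a.X))) :: =a=> p0, =a=> p1, =b=> p2
Q's transition system — 3 states:
  q0 = rec X. 0\{a}\{a} + a.a.X + (a.(X + X) + (0\{a} + a.X)) :: =a=> q0, =a=> q1, =a=> q2
  q1 = (rec X. 0\{a}\{a} + a.a.X + (a.(X + X) + (0\{a} + a.X))) + (rec X. 0\{a}\{a} + a.a.X + (a.(X + X) + (0\{a} + a.X))) :: =a=> q0, =a=> q1, =a=> q2
  q2 = a.(rec X. 0\{a}\{a} + a.a.X + (a.(X + X) + (0\{a} + a.X))) :: =a=> q0
Executing b from P (initial set {p0}):
  step 1 (b): {p2}
  — P admits the full trace.
Executing b from Q (initial set {q0}):
  step 1 (b): no successor for Q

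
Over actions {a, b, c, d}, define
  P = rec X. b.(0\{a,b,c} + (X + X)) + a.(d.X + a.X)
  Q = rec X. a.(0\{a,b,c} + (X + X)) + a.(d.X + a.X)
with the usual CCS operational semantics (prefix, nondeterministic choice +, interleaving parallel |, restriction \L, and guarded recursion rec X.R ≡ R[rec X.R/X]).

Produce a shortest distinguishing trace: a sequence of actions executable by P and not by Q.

b

Reachable graph of P (3 states):
  u0 = rec X. b.(0\{a,b,c} + (X + X)) + a.(d.X + a.X) has moves —a→ u1, —b→ u2
  u1 = d.(rec X. b.(0\{a,b,c} + (X + X)) + a.(d.X + a.X)) + a.(rec X. b.(0\{a,b,c} + (X + X)) + a.(d.X + a.X)) has moves —a→ u0, —d→ u0
  u2 = 0\{a,b,c} + ((rec X. b.(0\{a,b,c} + (X + X)) + a.(d.X + a.X)) + (rec X. b.(0\{a,b,c} + (X + X)) + a.(d.X + a.X))) has moves —a→ u1, —b→ u2
Reachable graph of Q (3 states):
  v0 = rec X. a.(0\{a,b,c} + (X + X)) + a.(d.X + a.X) has moves —a→ v1, —a→ v2
  v1 = 0\{a,b,c} + ((rec X. a.(0\{a,b,c} + (X + X)) + a.(d.X + a.X)) + (rec X. a.(0\{a,b,c} + (X + X)) + a.(d.X + a.X))) has moves —a→ v1, —a→ v2
  v2 = d.(rec X. a.(0\{a,b,c} + (X + X)) + a.(d.X + a.X)) + a.(rec X. a.(0\{a,b,c} + (X + X)) + a.(d.X + a.X)) has moves —a→ v0, —d→ v0
Run σ = ⟨b⟩ on P: start {u0}
  step 1 (b): {u2}
  ✓ P
Run σ = ⟨b⟩ on Q: start {v0}
  step 1 (b): ∅  — Q cannot continue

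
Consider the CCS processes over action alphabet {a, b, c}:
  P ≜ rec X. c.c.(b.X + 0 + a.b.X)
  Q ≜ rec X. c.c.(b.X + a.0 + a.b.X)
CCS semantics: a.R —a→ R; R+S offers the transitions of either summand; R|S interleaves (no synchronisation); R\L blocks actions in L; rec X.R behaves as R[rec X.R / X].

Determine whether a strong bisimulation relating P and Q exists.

NO

P's transition system — 4 states:
  s0 = rec X. c.c.(b.X + 0 + a.b.X) | --c--▸ s1
  s1 = c.(b.(rec X. c.c.(b.X + 0 + a.b.X)) + 0 + a.b.(rec X. c.c.(b.X + 0 + a.b.X))) | --c--▸ s2
  s2 = b.(rec X. c.c.(b.X + 0 + a.b.X)) + 0 + a.b.(rec X. c.c.(b.X + 0 + a.b.X)) | --a--▸ s3, --b--▸ s0
  s3 = b.(rec X. c.c.(b.X + 0 + a.b.X)) | --b--▸ s0
Q's transition system — 5 states:
  t0 = rec X. c.c.(b.X + a.0 + a.b.X) | --c--▸ t1
  t1 = c.(b.(rec X. c.c.(b.X + a.0 + a.b.X)) + a.0 + a.b.(rec X. c.c.(b.X + a.0 + a.b.X))) | --c--▸ t2
  t2 = b.(rec X. c.c.(b.X + a.0 + a.b.X)) + a.0 + a.b.(rec X. c.c.(b.X + a.0 + a.b.X)) | --a--▸ t3, --a--▸ t4, --b--▸ t0
  t3 = 0 | deadlocked
  t4 = b.(rec X. c.c.(b.X + a.0 + a.b.X)) | --b--▸ t0
Coarsest stable partition (strong bisimilarity classes):
  B0 = {s0}
  B1 = {s1}
  B2 = {s2}
  B3 = {s3}
  B4 = {t0}
  B5 = {t1}
  B6 = {t2}
  B7 = {t3}
  B8 = {t4}
s0 ∈ B0, t0 ∈ B4 → different blocks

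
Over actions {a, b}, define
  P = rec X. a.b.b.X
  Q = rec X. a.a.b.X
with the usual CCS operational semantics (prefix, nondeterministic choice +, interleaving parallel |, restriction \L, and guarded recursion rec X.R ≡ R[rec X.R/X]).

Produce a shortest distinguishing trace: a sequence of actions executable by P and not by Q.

Reachable graph of P (3 states):
  p0 = rec X. a.b.b.X | --a--▸ p1
  p1 = b.b.(rec X. a.b.b.X) | --b--▸ p2
  p2 = b.(rec X. a.b.b.X) | --b--▸ p0
Reachable graph of Q (3 states):
  q0 = rec X. a.a.b.X | --a--▸ q1
  q1 = a.b.(rec X. a.a.b.X) | --a--▸ q2
  q2 = b.(rec X. a.a.b.X) | --b--▸ q0
Run σ = ⟨ab⟩ on P: start {p0}
  [1] a ⇒ {p1}
  [2] b ⇒ {p2}
  — P admits the full trace.
Run σ = ⟨ab⟩ on Q: start {q0}
  [1] a ⇒ {q1}
  [2] b ⇒ ∅ (Q stuck)

ab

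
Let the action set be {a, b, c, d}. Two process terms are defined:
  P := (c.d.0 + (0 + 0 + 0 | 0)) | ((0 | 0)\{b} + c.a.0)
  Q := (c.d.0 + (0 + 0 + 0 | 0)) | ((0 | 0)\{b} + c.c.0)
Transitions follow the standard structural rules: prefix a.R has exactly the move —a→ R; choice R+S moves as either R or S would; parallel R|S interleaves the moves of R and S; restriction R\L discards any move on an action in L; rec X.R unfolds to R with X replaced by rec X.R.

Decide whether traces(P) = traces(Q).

traces(P) ≠ traces(Q) — witness ⟨ca⟩

P's transition system — 9 states:
  u0 = (c.d.0 + (0 + 0 + 0 | 0)) | ((0 | 0)\{b} + c.a.0) → ··c··> u1, ··c··> u2
  u1 = (c.d.0 + (0 + 0 + 0 | 0)) | a.0 → ··a··> u3, ··c··> u4
  u2 = d.0 | ((0 | 0)\{b} + c.a.0) → ··c··> u4, ··d··> u5
  u3 = (c.d.0 + (0 + 0 + 0 | 0)) | 0 → ··c··> u6
  u4 = d.0 | a.0 → ··a··> u6, ··d··> u7
  u5 = 0 | ((0 | 0)\{b} + c.a.0) → ··c··> u7
  u6 = d.0 | 0 → ··d··> u8
  u7 = 0 | a.0 → ··a··> u8
  u8 = 0 | 0 → deadlocked
Q's transition system — 9 states:
  v0 = (c.d.0 + (0 + 0 + 0 | 0)) | ((0 | 0)\{b} + c.c.0) → ··c··> v1, ··c··> v2
  v1 = (c.d.0 + (0 + 0 + 0 | 0)) | c.0 → ··c··> v3, ··c··> v4
  v2 = d.0 | ((0 | 0)\{b} + c.c.0) → ··c··> v4, ··d··> v5
  v3 = (c.d.0 + (0 + 0 + 0 | 0)) | 0 → ··c··> v6
  v4 = d.0 | c.0 → ··c··> v6, ··d··> v7
  v5 = 0 | ((0 | 0)\{b} + c.c.0) → ··c··> v7
  v6 = d.0 | 0 → ··d··> v8
  v7 = 0 | c.0 → ··c··> v8
  v8 = 0 | 0 → deadlocked
Executing ca from P (initial set {u0}):
  step 1 (c): {u1, u2}
  step 2 (a): {u3}
  — P admits the full trace.
Executing ca from Q (initial set {v0}):
  step 1 (c): {v1, v2}
  step 2 (a): ∅  — Q cannot continue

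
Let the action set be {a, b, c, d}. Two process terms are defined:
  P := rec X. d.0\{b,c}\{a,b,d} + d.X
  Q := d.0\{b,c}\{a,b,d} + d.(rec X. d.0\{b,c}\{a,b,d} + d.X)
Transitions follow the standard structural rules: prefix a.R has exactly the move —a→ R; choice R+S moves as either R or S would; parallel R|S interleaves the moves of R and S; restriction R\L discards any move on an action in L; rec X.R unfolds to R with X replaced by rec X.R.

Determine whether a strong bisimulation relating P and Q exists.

YES

P's transition system — 2 states:
  u0 = rec X. d.0\{b,c}\{a,b,d} + d.X has moves =d=> u0, =d=> u1
  u1 = 0\{b,c}\{a,b,d} has moves ∅
Q's transition system — 3 states:
  v0 = d.0\{b,c}\{a,b,d} + d.(rec X. d.0\{b,c}\{a,b,d} + d.X) has moves =d=> v1, =d=> v2
  v1 = 0\{b,c}\{a,b,d} has moves ∅
  v2 = rec X. d.0\{b,c}\{a,b,d} + d.X has moves =d=> v1, =d=> v2
Bisimilarity quotient blocks:
  B0 = {u0, v0, v2}
  B1 = {u1, v1}
u0 ∈ B0, v0 ∈ B0 → same block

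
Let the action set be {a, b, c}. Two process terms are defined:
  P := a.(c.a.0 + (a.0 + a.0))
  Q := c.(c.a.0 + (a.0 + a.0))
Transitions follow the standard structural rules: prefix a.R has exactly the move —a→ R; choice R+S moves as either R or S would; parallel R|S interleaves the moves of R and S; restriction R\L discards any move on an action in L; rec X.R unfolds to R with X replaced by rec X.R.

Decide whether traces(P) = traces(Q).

NO — witness ⟨a⟩

Reachable graph of P (4 states):
  u0 = a.(c.a.0 + (a.0 + a.0)) | —a→ u1
  u1 = c.a.0 + (a.0 + a.0) | —a→ u2, —c→ u3
  u2 = 0 | stopped
  u3 = a.0 | —a→ u2
Reachable graph of Q (4 states):
  v0 = c.(c.a.0 + (a.0 + a.0)) | —c→ v1
  v1 = c.a.0 + (a.0 + a.0) | —a→ v2, —c→ v3
  v2 = 0 | stopped
  v3 = a.0 | —a→ v2
Trace ⟨a⟩ through P, begin at {u0}:
  after a @ step 1: {u1}
  — P admits the full trace.
Trace ⟨a⟩ through Q, begin at {v0}:
  after a @ step 1: ∅ (Q stuck)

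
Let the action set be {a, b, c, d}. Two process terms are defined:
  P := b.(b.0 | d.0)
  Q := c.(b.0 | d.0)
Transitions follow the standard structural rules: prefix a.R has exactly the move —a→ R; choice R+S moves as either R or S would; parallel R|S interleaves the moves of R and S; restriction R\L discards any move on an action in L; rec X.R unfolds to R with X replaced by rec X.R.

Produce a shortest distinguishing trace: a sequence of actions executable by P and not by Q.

b

P's transition system — 5 states:
  u0 = b.(b.0 | d.0) → —b→ u1
  u1 = b.0 | d.0 → —b→ u2, —d→ u3
  u2 = 0 | d.0 → —d→ u4
  u3 = b.0 | 0 → —b→ u4
  u4 = 0 | 0 → deadlocked
Q's transition system — 5 states:
  v0 = c.(b.0 | d.0) → —c→ v1
  v1 = b.0 | d.0 → —b→ v2, —d→ v3
  v2 = 0 | d.0 → —d→ v4
  v3 = b.0 | 0 → —b→ v4
  v4 = 0 | 0 → deadlocked
Run σ = ⟨b⟩ on P: start {u0}
  [1] b ⇒ {u1}
  — P admits the full trace.
Run σ = ⟨b⟩ on Q: start {v0}
  [1] b ⇒ ∅ (Q stuck)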